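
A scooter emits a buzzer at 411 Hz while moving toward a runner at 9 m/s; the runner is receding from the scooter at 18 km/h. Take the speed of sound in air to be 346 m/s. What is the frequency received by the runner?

18 km/h = 5 m/s.
Both move, so f' = f · (v − v_o)/(v − v_s).
f' = 411 × (346 − 5)/(346 − 9) = 411 × 341/337 ≈ 416 Hz.

416 Hz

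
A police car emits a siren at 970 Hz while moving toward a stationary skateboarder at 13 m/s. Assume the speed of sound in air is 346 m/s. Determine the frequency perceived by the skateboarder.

1008 Hz

Moving source, stationary observer: f' = f · v/(v − v_s) since the source is approaching.
f' = 970 × 346/(346 − 13) = 970 × 346/333 ≈ 1008 Hz.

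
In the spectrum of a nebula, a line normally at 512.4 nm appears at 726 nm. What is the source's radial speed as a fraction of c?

0.335

λ'/λ₀ = 1.4169 > 1 (redshift), so the source is receding.
λ'/λ₀ = √((1 + β)/(1 − β)) for a receding source ⇒ β = (r² − 1)/(r² + 1) with r = λ'/λ₀.
β = (2.0075 − 1)/(2.0075 + 1) ≈ 0.335.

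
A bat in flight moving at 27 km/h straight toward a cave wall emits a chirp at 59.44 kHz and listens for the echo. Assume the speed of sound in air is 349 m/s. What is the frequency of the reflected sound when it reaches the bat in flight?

27 km/h = 7.5 m/s.
The cave wall receives the sound from a moving source: f₁ = f₀ · v/(v − v_e) = 59.44 × 349/341.5 ≈ 60.7 kHz.
On the return leg the bat in flight is a moving observer: f₂ = f₁ · (v + v_e)/v = 60.7 × 356.5/349 ≈ 62.1 kHz.

62.1 kHz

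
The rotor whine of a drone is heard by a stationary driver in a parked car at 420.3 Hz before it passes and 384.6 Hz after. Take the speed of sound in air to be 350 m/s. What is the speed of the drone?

f₁/f₂ = (v + v_s)/(v − v_s), so v_s = v · (f₁ − f₂)/(f₁ + f₂).
v_s = 350 × (420.3 − 384.6)/(420.3 + 384.6) = 350 × 35.7/804.9 ≈ 15.5 m/s.

15.5 m/s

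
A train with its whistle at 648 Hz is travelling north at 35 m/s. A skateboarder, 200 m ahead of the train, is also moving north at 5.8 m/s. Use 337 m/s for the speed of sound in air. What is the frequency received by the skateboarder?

711 Hz

The skateboarder is ahead, so the train is moving toward it while the skateboarder is moving away from the train.
General Doppler shift: f' = f · (v − v_o)/(v − v_s).
f' = 648 × (337 − 5.8)/(337 − 35) = 648 × 331.2/302 ≈ 711 Hz.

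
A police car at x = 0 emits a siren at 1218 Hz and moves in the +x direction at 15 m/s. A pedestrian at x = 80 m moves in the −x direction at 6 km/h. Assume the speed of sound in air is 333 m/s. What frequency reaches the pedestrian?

6 km/h = 1.667 m/s.
The observer lies on the +x side, so the source is heading toward the observer and the observer is heading toward the source.
With source approaching and observer approaching, f' = f · (v + v_o)/(v − v_s).
f' = 1218 × (333 + 1.667)/(333 − 15) = 1218 × 334.67/318 ≈ 1282 Hz.

1282 Hz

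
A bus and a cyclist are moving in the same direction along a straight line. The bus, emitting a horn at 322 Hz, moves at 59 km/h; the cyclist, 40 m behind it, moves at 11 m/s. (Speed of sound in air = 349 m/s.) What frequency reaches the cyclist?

59 km/h = 16.39 m/s.
The cyclist is behind, so the bus is moving away from it while the cyclist is moving toward the bus.
General Doppler shift: f' = f · (v + v_o)/(v + v_s).
f' = 322 × (349 + 11)/(349 + 16.39) = 322 × 360/365.39 ≈ 317 Hz.

317 Hz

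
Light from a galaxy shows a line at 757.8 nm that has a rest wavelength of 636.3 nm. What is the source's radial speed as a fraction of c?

λ'/λ₀ = 1.1909 > 1 (redshift), so the source is receding.
λ'/λ₀ = √((1 + β)/(1 − β)) for a receding source ⇒ β = (r² − 1)/(r² + 1) with r = λ'/λ₀.
β = (1.4184 − 1)/(1.4184 + 1) ≈ 0.173.

0.173c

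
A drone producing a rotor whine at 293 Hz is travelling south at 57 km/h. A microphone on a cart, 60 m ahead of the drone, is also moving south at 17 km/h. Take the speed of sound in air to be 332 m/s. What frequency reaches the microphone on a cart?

303 Hz

57 km/h = 15.83 m/s; 17 km/h = 4.722 m/s.
The microphone on a cart is ahead, so the drone is moving toward it while the microphone on a cart is moving away from the drone.
General Doppler shift: f' = f · (v − v_o)/(v − v_s).
f' = 293 × (332 − 4.722)/(332 − 15.83) = 293 × 327.28/316.17 ≈ 303 Hz.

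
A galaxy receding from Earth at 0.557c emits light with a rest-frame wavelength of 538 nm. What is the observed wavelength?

Relativistic Doppler for wavelength: λ' = λ₀ · √((1 + β)/(1 − β)).
λ' = 538 × √(1.5570/0.4430) = 538 × 1.87475 ≈ 1008.6 nm.

1008.6 nm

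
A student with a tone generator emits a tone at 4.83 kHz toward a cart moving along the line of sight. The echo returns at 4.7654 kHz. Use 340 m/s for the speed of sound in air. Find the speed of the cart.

Double Doppler shift off a moving reflector: f₂ = f₀ · (v + u)/(v − u) (u > 0 toward emitter).
Rearranging, u = v · (f₂ − f₀)/(f₂ + f₀) = 340 × -0.0646/9.5954 ≈ -2.29 m/s.
So the cart is moving at 2.29 m/s away from the emitter.

2.29 m/s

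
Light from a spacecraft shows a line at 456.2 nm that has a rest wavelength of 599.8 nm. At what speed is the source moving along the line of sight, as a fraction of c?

0.267

λ'/λ₀ = 0.7606 < 1 (blueshift), so the source is approaching.
λ'/λ₀ = √((1 − β)/(1 + β)) for an approaching source ⇒ β = (1 − r²)/(1 + r²) with r = λ'/λ₀.
β = (1 − 0.5785)/(1 + 0.5785) ≈ 0.267.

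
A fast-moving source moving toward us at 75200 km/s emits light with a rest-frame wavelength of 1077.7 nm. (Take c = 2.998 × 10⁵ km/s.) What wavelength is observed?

834.0 nm

β = v/c = 75200/299800 = 0.2508.
Relativistic Doppler for wavelength: λ' = λ₀ · √((1 − β)/(1 + β)).
λ' = 1077.7 × √(0.7492/1.2508) = 1077.7 × 0.77391 ≈ 834.0 nm.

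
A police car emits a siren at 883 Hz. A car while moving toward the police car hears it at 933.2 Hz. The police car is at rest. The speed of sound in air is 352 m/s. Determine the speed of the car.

20.0 m/s

f' = f · (v + v_o)/v ⇒ v_o = v · |f'/f − 1|.
v_o = 352 × |933.2/883 − 1| = 352 × 0.05685 ≈ 20.0 m/s.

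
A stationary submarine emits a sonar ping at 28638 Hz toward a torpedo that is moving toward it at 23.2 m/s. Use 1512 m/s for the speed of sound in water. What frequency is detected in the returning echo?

At the torpedo (a moving observer), f₁ = f₀ · (v + u)/v = 28638 × 1535.2/1512 ≈ 29077 Hz.
The reflection then acts as a moving source: f₂ = f₁ · v/(v − u) ≈ 29531 Hz.
Equivalently f₂ = f₀ · (v + u)/(v − u).

29531 Hz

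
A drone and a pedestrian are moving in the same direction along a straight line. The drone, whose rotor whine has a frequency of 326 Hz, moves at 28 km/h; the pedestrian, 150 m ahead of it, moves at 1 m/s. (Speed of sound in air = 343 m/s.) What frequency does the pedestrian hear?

333 Hz

28 km/h = 7.778 m/s.
The pedestrian is ahead, so the drone is moving toward it while the pedestrian is moving away from the drone.
With source approaching and observer receding, f' = f · (v − v_o)/(v − v_s).
f' = 326 × (343 − 1)/(343 − 7.778) = 326 × 342/335.22 ≈ 333 Hz.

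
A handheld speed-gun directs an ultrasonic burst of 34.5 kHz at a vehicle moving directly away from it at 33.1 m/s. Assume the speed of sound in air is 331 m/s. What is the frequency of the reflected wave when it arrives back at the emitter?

28.2 kHz

At the vehicle (a moving observer), f₁ = f₀ · (v − u)/v = 34.5 × 297.9/331 ≈ 31.1 kHz.
The reflection then acts as a moving source: f₂ = f₁ · v/(v + u) ≈ 28.2 kHz.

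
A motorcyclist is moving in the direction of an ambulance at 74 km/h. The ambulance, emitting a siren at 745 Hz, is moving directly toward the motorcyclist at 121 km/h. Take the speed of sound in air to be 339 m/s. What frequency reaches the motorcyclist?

121 km/h = 33.61 m/s; 74 km/h = 20.56 m/s.
General Doppler shift: f' = f · (v + v_o)/(v − v_s).
f' = 745 × (339 + 20.56)/(339 − 33.61) = 745 × 359.56/305.39 ≈ 877 Hz.

877 Hz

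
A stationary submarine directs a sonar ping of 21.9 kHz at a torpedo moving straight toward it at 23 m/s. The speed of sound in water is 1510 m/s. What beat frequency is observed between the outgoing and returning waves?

677 Hz

At the torpedo (a moving observer), f₁ = f₀ · (v + u)/v = 21.9 × 1533/1510 ≈ 22.234 kHz.
The reflection then acts as a moving source: f₂ = f₁ · v/(v − u) ≈ 22.577 kHz.
Beat frequency (with f₀ = 21900 Hz): |f₂ − f₀| = 2u·f₀/(v − u) = 2 × 23 × 21900/1487 ≈ 677 Hz.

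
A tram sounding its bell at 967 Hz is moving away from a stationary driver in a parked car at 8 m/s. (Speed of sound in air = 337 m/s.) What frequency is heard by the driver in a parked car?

945 Hz

Only the source moves, away from the listener, so f' = f · v/(v + v_s).
f' = 967 × 337/(337 + 8) = 967 × 337/345 ≈ 945 Hz.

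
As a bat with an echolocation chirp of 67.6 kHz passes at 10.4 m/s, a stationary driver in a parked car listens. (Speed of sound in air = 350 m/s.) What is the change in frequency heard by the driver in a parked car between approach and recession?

Approaching: f₁ = f · v/(v − v_s) = 67.6 × 350/339.6 ≈ 69.67 kHz.
Receding: f₂ = f · v/(v + v_s) = 67.6 × 350/360.4 ≈ 65.65 kHz.
Drop: f₁ − f₂ = 2f·v·v_s/(v² − v_s²) = 2 × 67.6 × 350 × 10.4/(350² − 10.4²) ≈ 4.02 kHz.

4.02 kHz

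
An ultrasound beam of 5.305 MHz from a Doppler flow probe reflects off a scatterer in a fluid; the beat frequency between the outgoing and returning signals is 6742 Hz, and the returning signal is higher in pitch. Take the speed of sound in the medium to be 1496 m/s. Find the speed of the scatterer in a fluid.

0.95 m/s

Double Doppler shift off a moving reflector: f₂ = f₀ · (v + u)/(v − u) (u > 0 toward emitter).
Returning signal is higher, so f₂ = f₀ + Δf = 5305000 + 6742 = 5311742 Hz.
Rearranging, u = v · (f₂ − f₀)/(f₂ + f₀) = 1496 × 6742/10616742 ≈ 0.95 m/s.
So the scatterer in a fluid is moving at 0.95 m/s toward the emitter.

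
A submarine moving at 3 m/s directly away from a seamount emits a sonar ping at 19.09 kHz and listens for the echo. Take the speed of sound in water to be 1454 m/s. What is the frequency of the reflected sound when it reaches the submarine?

19.01 kHz

The seamount receives the sound from a moving source: f₁ = f₀ · v/(v + v_e) = 19.09 × 1454/1457 ≈ 19.05 kHz.
On the return leg the submarine is a moving observer: f₂ = f₁ · (v − v_e)/v = 19.05 × 1451/1454 ≈ 19.01 kHz.
Equivalently f₂ = f₀ · (v − v_e)/(v + v_e).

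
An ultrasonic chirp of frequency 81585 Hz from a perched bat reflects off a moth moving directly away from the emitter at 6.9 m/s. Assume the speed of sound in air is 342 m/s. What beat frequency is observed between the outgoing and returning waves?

3227 Hz

At the moth (a moving observer), f₁ = f₀ · (v − u)/v = 81585 × 335.1/342 ≈ 79939 Hz.
On reflection it acts as a source moving away from the stationary detector: f₂ = f₁ · v/(v + u) = 79939 × 342/348.9 ≈ 78358 Hz.
Equivalently f₂ = f₀ · (v − u)/(v + u).
Beat frequency: |f₂ − f₀| = 2u·f₀/(v + u) = 2 × 6.9 × 81585/348.9 ≈ 3227 Hz.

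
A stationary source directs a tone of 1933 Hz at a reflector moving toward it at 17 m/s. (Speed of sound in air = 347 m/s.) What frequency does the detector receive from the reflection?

2132 Hz

At the reflector (a moving observer), f₁ = f₀ · (v + u)/v = 1933 × 364/347 ≈ 2028 Hz.
On reflection it acts as a source moving toward the stationary detector: f₂ = f₁ · v/(v − u) = 2028 × 347/330 ≈ 2132 Hz.
Equivalently f₂ = f₀ · (v + u)/(v − u).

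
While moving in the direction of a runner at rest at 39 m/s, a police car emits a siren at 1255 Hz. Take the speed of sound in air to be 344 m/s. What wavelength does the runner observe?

24.3 cm

Only the source moves, toward the listener, so f' = f · v/(v − v_s).
f' = 1255 × 344/(344 − 39) ≈ 1415 Hz.
λ' = v/f' = 344/1415.48 ≈ 24.3 cm.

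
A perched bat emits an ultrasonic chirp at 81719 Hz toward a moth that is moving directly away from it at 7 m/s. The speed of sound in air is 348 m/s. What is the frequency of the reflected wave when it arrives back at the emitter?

The moth first receives the wave as a moving observer: f₁ = f₀ · (v − u)/v = 81719 × (348 − 7)/348 ≈ 80075 Hz.
The reflection then acts as a moving source: f₂ = f₁ · v/(v + u) ≈ 78496 Hz.
Equivalently f₂ = f₀ · (v − u)/(v + u).

78496 Hz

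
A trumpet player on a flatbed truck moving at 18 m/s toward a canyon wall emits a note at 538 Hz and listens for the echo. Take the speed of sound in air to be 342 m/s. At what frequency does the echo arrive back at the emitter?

598 Hz

The canyon wall receives the sound from a moving source: f₁ = f₀ · v/(v − v_e) = 538 × 342/324 ≈ 568 Hz.
On the return leg the trumpet player on a flatbed truck is a moving observer: f₂ = f₁ · (v + v_e)/v = 568 × 360/342 ≈ 598 Hz.
Equivalently f₂ = f₀ · (v + v_e)/(v − v_e).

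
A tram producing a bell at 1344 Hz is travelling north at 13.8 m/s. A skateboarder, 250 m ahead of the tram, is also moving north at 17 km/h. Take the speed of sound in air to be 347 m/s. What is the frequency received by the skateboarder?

17 km/h = 4.722 m/s.
The skateboarder is ahead, so the tram is moving toward it while the skateboarder is moving away from the tram.
Both move, so f' = f · (v − v_o)/(v − v_s).
f' = 1344 × (347 − 4.722)/(347 − 13.8) = 1344 × 342.28/333.2 ≈ 1381 Hz.

1381 Hz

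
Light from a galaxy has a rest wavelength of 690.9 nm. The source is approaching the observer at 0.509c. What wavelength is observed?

Relativistic Doppler for wavelength: λ' = λ₀ · √((1 − β)/(1 + β)).
λ' = 690.9 × √(0.4910/1.5090) = 690.9 × 0.57042 ≈ 394.1 nm.

394.1 nm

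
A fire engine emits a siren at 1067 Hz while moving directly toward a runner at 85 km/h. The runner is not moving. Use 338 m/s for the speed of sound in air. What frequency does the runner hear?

85 km/h = 23.61 m/s.
Moving source, stationary observer: f' = f · v/(v − v_s) since the source is approaching.
f' = 1067 × 338/(338 − 23.61) = 1067 × 338/314.4 ≈ 1147 Hz.

1147 Hz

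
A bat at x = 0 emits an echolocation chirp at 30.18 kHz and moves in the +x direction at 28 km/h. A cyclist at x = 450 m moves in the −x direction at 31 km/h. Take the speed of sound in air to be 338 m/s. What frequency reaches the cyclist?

31.7 kHz

28 km/h = 7.778 m/s; 31 km/h = 8.611 m/s.
The observer lies on the +x side, so the source is heading toward the observer and the observer is heading toward the source.
With source approaching and observer approaching, f' = f · (v + v_o)/(v − v_s).
f' = 30.18 × (338 + 8.611)/(338 − 7.778) = 30.18 × 346.61/330.22 ≈ 31.7 kHz.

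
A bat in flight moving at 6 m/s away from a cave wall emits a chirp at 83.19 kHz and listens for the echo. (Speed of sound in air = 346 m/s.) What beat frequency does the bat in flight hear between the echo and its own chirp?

2836 Hz

The cave wall receives the sound from a moving source: f₁ = f₀ · v/(v + v_e) = 83.19 × 346/352 ≈ 81.77 kHz.
On the return leg the bat in flight is a moving observer: f₂ = f₁ · (v − v_e)/v = 81.77 × 340/346 ≈ 80.35 kHz.
Equivalently f₂ = f₀ · (v − v_e)/(v + v_e).
Beat against the emitted tone (with f₀ = 83190 Hz): |f₂ − f₀| = 2v_e·f₀/(v + v_e) = 2 × 6 × 83190/352 ≈ 2836 Hz.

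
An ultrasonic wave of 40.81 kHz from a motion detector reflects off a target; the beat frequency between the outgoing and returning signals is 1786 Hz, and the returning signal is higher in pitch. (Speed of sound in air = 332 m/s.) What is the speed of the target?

7.1 m/s

Double Doppler shift off a moving reflector: f₂ = f₀ · (v + u)/(v − u) (u > 0 toward emitter).
Returning signal is higher, so f₂ = f₀ + Δf = 40810 + 1786 = 42596 Hz.
Rearranging, u = v · (f₂ − f₀)/(f₂ + f₀) = 332 × 1786/83406 ≈ 7.1 m/s.
So the target is moving at 7.1 m/s toward the emitter.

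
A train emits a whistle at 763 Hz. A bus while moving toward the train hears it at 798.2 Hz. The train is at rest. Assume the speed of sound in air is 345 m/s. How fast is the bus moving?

15.9 m/s

f' = f · (v + v_o)/v ⇒ v_o = v · |f'/f − 1|.
v_o = 345 × |798.2/763 − 1| = 345 × 0.04613 ≈ 15.9 m/s.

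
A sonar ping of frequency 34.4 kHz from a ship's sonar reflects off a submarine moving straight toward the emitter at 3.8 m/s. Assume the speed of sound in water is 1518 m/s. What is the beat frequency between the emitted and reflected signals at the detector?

173 Hz

At the submarine (a moving observer), f₁ = f₀ · (v + u)/v = 34.4 × 1521.8/1518 ≈ 34.4861 kHz.
The reflection then acts as a moving source: f₂ = f₁ · v/(v − u) ≈ 34.5727 kHz.
Beat frequency (with f₀ = 34400 Hz): |f₂ − f₀| = 2u·f₀/(v − u) = 2 × 3.8 × 34400/1514.2 ≈ 173 Hz.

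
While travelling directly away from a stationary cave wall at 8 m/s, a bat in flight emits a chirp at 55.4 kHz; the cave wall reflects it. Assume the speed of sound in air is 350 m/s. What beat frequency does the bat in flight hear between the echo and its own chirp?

2476 Hz

The cave wall receives the sound from a moving source: f₁ = f₀ · v/(v + v_e) = 55.4 × 350/358 ≈ 54.16 kHz.
On the return leg the bat in flight is a moving observer: f₂ = f₁ · (v − v_e)/v = 54.16 × 342/350 ≈ 52.92 kHz.
Equivalently f₂ = f₀ · (v − v_e)/(v + v_e).
Beat against the emitted tone (with f₀ = 55400 Hz): |f₂ − f₀| = 2v_e·f₀/(v + v_e) = 2 × 8 × 55400/358 ≈ 2476 Hz.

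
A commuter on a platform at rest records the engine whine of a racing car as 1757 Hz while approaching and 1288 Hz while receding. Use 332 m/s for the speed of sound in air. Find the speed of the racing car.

51 m/s

f₁/f₂ = (v + v_s)/(v − v_s), so v_s = v · (f₁ − f₂)/(f₁ + f₂).
v_s = 332 × (1757 − 1288)/(1757 + 1288) = 332 × 469/3045 ≈ 51 m/s.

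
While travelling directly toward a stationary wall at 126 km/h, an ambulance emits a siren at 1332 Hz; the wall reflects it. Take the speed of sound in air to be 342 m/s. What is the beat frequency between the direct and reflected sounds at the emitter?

126 km/h = 35 m/s.
The wall receives the sound from a moving source: f₁ = f₀ · v/(v − v_e) = 1332 × 342/307 ≈ 1484 Hz.
On the return leg the ambulance is a moving observer: f₂ = f₁ · (v + v_e)/v = 1484 × 377/342 ≈ 1636 Hz.
Equivalently f₂ = f₀ · (v + v_e)/(v − v_e).
Beat against the emitted tone: |f₂ − f₀| = 2v_e·f₀/(v − v_e) = 2 × 35 × 1332/307 ≈ 304 Hz.

304 Hz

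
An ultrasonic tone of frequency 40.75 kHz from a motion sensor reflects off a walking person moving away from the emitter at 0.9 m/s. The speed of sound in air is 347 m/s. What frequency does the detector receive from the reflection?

The walking person first receives the wave as a moving observer: f₁ = f₀ · (v − u)/v = 40.75 × (347 − 0.9)/347 ≈ 40.6 kHz.
On reflection it acts as a source moving away from the stationary detector: f₂ = f₁ · v/(v + u) = 40.6 × 347/347.9 ≈ 40.5 kHz.

40.5 kHz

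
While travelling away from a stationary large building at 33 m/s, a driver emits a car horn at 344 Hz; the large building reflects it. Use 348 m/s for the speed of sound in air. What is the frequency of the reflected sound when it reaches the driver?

284 Hz

The large building receives the sound from a moving source: f₁ = f₀ · v/(v + v_e) = 344 × 348/381 ≈ 314 Hz.
On the return leg the driver is a moving observer: f₂ = f₁ · (v − v_e)/v = 314 × 315/348 ≈ 284 Hz.
Equivalently f₂ = f₀ · (v − v_e)/(v + v_e).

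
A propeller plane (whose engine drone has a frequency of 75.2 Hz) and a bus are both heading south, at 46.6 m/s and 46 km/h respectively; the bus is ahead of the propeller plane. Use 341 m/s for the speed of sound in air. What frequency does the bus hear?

84 Hz

46 km/h = 12.78 m/s.
The bus is ahead, so the propeller plane is moving toward it while the bus is moving away from the propeller plane.
Both move, so f' = f · (v − v_o)/(v − v_s).
f' = 75.2 × (341 − 12.78)/(341 − 46.6) = 75.2 × 328.22/294.4 ≈ 84 Hz.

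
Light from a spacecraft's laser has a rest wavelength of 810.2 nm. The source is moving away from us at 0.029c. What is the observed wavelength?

Relativistic Doppler for wavelength: λ' = λ₀ · √((1 + β)/(1 − β)).
λ' = 810.2 × √(1.0290/0.9710) = 810.2 × 1.02943 ≈ 834.0 nm.

834.0 nm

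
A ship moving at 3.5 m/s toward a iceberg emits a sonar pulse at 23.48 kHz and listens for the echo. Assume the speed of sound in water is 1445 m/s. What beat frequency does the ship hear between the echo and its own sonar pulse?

114 Hz

The iceberg receives the sound from a moving source: f₁ = f₀ · v/(v − v_e) = 23.48 × 1445/1441.5 ≈ 23.5370 kHz.
On the return leg the ship is a moving observer: f₂ = f₁ · (v + v_e)/v = 23.5370 × 1448.5/1445 ≈ 23.5940 kHz.
Beat against the emitted tone (with f₀ = 23480 Hz): |f₂ − f₀| = 2v_e·f₀/(v − v_e) = 2 × 3.5 × 23480/1441.5 ≈ 114 Hz.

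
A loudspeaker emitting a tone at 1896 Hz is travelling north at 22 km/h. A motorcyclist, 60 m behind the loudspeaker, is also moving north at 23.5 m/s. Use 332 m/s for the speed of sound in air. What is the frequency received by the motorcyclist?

1994 Hz

22 km/h = 6.111 m/s.
The motorcyclist is behind, so the loudspeaker is moving away from it while the motorcyclist is moving toward the loudspeaker.
Both move, so f' = f · (v + v_o)/(v + v_s).
f' = 1896 × (332 + 23.5)/(332 + 6.111) = 1896 × 355.5/338.11 ≈ 1994 Hz.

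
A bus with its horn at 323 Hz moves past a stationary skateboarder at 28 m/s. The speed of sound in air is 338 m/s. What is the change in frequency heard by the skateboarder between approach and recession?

53.9 Hz

Approaching: f₁ = f · v/(v − v_s) = 323 × 338/310 ≈ 352.2 Hz.
Receding: f₂ = f · v/(v + v_s) = 323 × 338/366 ≈ 298.3 Hz.
Drop: f₁ − f₂ = 2f·v·v_s/(v² − v_s²) = 2 × 323 × 338 × 28/(338² − 28²) ≈ 53.9 Hz.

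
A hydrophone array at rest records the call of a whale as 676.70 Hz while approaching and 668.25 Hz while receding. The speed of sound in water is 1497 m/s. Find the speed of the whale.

f₁/f₂ = (v + v_s)/(v − v_s), so v_s = v · (f₁ − f₂)/(f₁ + f₂).
v_s = 1497 × (676.70 − 668.25)/(676.70 + 668.25) = 1497 × 8.45/1344.95 ≈ 9.4 m/s.

9.4 m/s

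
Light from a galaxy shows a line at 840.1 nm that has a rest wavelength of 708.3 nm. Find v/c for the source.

λ'/λ₀ = 1.1861 > 1 (redshift), so the source is receding.
λ'/λ₀ = √((1 + β)/(1 − β)) for a receding source ⇒ β = (r² − 1)/(r² + 1) with r = λ'/λ₀.
β = (1.4068 − 1)/(1.4068 + 1) ≈ 0.169.

0.169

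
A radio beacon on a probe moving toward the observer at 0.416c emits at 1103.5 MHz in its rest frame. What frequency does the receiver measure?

Relativistic Doppler for frequency: f' = f₀ · √((1 + β)/(1 − β)).
f' = 1103.5 × √(1.4160/0.5840) = 1103.5 × 1.55713 ≈ 1718.3 MHz.

1718.3 MHz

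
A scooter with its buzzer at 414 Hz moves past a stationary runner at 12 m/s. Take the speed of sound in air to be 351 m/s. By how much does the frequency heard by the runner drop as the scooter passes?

28.3 Hz

Approaching: f₁ = f · v/(v − v_s) = 414 × 351/339 ≈ 428.7 Hz.
Receding: f₂ = f · v/(v + v_s) = 414 × 351/363 ≈ 400.3 Hz.
Drop: f₁ − f₂ = 2f·v·v_s/(v² − v_s²) = 2 × 414 × 351 × 12/(351² − 12²) ≈ 28.3 Hz.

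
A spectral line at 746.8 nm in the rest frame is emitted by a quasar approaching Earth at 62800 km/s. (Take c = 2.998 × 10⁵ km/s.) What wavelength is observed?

603.8 nm

β = v/c = 62800/299800 = 0.2095.
Relativistic Doppler for wavelength: λ' = λ₀ · √((1 − β)/(1 + β)).
λ' = 746.8 × √(0.7905/1.2095) = 746.8 × 0.80846 ≈ 603.8 nm.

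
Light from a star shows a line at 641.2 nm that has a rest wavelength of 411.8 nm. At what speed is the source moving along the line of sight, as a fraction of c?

0.416c

λ'/λ₀ = 1.5571 > 1 (redshift), so the source is receding.
λ'/λ₀ = √((1 + β)/(1 − β)) for a receding source ⇒ β = (r² − 1)/(r² + 1) with r = λ'/λ₀.
β = (2.4245 − 1)/(2.4245 + 1) ≈ 0.416.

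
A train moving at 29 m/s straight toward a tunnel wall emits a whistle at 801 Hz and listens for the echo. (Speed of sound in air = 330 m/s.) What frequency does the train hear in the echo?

955 Hz

The tunnel wall receives the sound from a moving source: f₁ = f₀ · v/(v − v_e) = 801 × 330/301 ≈ 878 Hz.
On the return leg the train is a moving observer: f₂ = f₁ · (v + v_e)/v = 878 × 359/330 ≈ 955 Hz.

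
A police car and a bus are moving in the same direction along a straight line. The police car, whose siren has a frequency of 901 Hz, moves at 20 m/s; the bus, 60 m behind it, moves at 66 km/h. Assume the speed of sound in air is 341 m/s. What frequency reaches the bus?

66 km/h = 18.33 m/s.
The bus is behind, so the police car is moving away from it while the bus is moving toward the police car.
General Doppler shift: f' = f · (v + v_o)/(v + v_s).
f' = 901 × (341 + 18.33)/(341 + 20) = 901 × 359.33/361 ≈ 897 Hz.

897 Hz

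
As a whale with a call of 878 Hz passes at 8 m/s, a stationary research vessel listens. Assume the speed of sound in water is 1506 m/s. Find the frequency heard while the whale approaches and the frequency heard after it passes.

Approaching: f₁ = f · v/(v − v_s) = 878 × 1506/1498 ≈ 883 Hz.
Receding: f₂ = f · v/(v + v_s) = 878 × 1506/1514 ≈ 873 Hz.

883 Hz approaching; 873 Hz receding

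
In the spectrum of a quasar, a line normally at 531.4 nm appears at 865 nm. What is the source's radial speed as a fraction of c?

0.452c

λ'/λ₀ = 1.6278 > 1 (redshift), so the source is receding.
λ'/λ₀ = √((1 + β)/(1 − β)) for a receding source ⇒ β = (r² − 1)/(r² + 1) with r = λ'/λ₀.
β = (2.6497 − 1)/(2.6497 + 1) ≈ 0.452.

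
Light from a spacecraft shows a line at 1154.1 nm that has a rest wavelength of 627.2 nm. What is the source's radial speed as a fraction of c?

0.544c

λ'/λ₀ = 1.8401 > 1 (redshift), so the source is receding.
λ'/λ₀ = √((1 + β)/(1 − β)) for a receding source ⇒ β = (r² − 1)/(r² + 1) with r = λ'/λ₀.
β = (3.3859 − 1)/(3.3859 + 1) ≈ 0.544.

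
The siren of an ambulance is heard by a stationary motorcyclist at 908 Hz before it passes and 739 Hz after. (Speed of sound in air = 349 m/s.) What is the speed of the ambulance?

36 m/s

f₁/f₂ = (v + v_s)/(v − v_s), so v_s = v · (f₁ − f₂)/(f₁ + f₂).
v_s = 349 × (908 − 739)/(908 + 739) = 349 × 169/1647 ≈ 36 m/s.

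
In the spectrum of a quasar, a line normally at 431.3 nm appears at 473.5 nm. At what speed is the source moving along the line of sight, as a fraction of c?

λ'/λ₀ = 1.0978 > 1 (redshift), so the source is receding.
λ'/λ₀ = √((1 + β)/(1 − β)) for a receding source ⇒ β = (r² − 1)/(r² + 1) with r = λ'/λ₀.
β = (1.2053 − 1)/(1.2053 + 1) ≈ 0.093.

0.093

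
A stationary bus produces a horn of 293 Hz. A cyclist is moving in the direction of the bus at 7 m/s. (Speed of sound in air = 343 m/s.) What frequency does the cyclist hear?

299 Hz

Moving observer, stationary source: f' = f · (v + v_o)/v.
f' = 293 × (343 + 7)/343 = 293 × 350/343 ≈ 299 Hz.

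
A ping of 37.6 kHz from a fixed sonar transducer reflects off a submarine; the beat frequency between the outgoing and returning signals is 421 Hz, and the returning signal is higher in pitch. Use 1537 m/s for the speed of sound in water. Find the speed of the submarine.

Double Doppler shift off a moving reflector: f₂ = f₀ · (v + u)/(v − u) (u > 0 toward emitter).
Returning signal is higher, so f₂ = f₀ + Δf = 37600 + 421 = 38021 Hz.
Rearranging, u = v · (f₂ − f₀)/(f₂ + f₀) = 1537 × 421/75621 ≈ 8.6 m/s.
So the submarine is moving at 8.6 m/s toward the emitter.

8.6 m/s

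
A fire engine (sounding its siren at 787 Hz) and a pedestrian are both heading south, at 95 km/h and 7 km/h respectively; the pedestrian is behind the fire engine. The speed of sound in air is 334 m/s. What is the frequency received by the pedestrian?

95 km/h = 26.39 m/s; 7 km/h = 1.944 m/s.
The pedestrian is behind, so the fire engine is moving away from it while the pedestrian is moving toward the fire engine.
With source receding and observer approaching, f' = f · (v + v_o)/(v + v_s).
f' = 787 × (334 + 1.944)/(334 + 26.39) = 787 × 335.94/360.39 ≈ 734 Hz.

734 Hz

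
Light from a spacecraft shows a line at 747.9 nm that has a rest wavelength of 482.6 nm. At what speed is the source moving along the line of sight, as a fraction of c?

λ'/λ₀ = 1.5497 > 1 (redshift), so the source is receding.
λ'/λ₀ = √((1 + β)/(1 − β)) for a receding source ⇒ β = (r² − 1)/(r² + 1) with r = λ'/λ₀.
β = (2.4017 − 1)/(2.4017 + 1) ≈ 0.412.

0.412c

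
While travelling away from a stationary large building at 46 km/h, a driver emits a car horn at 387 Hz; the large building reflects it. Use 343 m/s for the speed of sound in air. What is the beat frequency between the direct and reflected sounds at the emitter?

27.8 Hz

46 km/h = 12.78 m/s.
The large building receives the sound from a moving source: f₁ = f₀ · v/(v + v_e) = 387 × 343/355.78 ≈ 373.1 Hz.
On the return leg the driver is a moving observer: f₂ = f₁ · (v − v_e)/v = 373.1 × 330.22/343 ≈ 359.2 Hz.
Beat against the emitted tone: |f₂ − f₀| = 2v_e·f₀/(v + v_e) = 2 × 12.78 × 387/355.78 ≈ 27.8 Hz.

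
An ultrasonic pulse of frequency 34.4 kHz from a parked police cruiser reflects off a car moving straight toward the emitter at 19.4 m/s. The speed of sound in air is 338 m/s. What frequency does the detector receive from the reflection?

The car first receives the wave as a moving observer: f₁ = f₀ · (v + u)/v = 34.4 × (338 + 19.4)/338 ≈ 36.4 kHz.
On reflection it acts as a source moving toward the stationary detector: f₂ = f₁ · v/(v − u) = 36.4 × 338/318.6 ≈ 38.6 kHz.
Equivalently f₂ = f₀ · (v + u)/(v − u).

38.6 kHz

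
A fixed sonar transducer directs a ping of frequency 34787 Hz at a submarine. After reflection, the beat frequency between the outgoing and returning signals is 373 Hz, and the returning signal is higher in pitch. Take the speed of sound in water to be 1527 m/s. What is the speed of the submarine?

Double Doppler shift off a moving reflector: f₂ = f₀ · (v + u)/(v − u) (u > 0 toward emitter).
Returning signal is higher, so f₂ = f₀ + Δf = 34787 + 373 = 35160 Hz.
Rearranging, u = v · (f₂ − f₀)/(f₂ + f₀) = 1527 × 373/69947 ≈ 8.1 m/s.
So the submarine is moving at 8.1 m/s toward the emitter.

8.1 m/s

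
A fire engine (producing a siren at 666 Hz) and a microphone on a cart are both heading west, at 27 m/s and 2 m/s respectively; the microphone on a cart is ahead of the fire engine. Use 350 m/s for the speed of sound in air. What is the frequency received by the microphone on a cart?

The microphone on a cart is ahead, so the fire engine is moving toward it while the microphone on a cart is moving away from the fire engine.
Both move, so f' = f · (v − v_o)/(v − v_s).
f' = 666 × (350 − 2)/(350 − 27) = 666 × 348/323 ≈ 718 Hz.

718 Hz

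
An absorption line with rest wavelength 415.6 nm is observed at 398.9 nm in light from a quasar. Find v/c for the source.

λ'/λ₀ = 0.9598 < 1 (blueshift), so the source is approaching.
λ'/λ₀ = √((1 − β)/(1 + β)) for an approaching source ⇒ β = (1 − r²)/(1 + r²) with r = λ'/λ₀.
β = (1 − 0.9212)/(1 + 0.9212) ≈ 0.041.

0.041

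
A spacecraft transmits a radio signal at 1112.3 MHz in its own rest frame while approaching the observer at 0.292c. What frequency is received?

1502.6 MHz

Relativistic Doppler for frequency: f' = f₀ · √((1 + β)/(1 − β)).
f' = 1112.3 × √(1.2920/0.7080) = 1112.3 × 1.35087 ≈ 1502.6 MHz.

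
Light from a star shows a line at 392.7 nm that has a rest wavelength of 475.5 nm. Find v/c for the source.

0.189c

λ'/λ₀ = 0.8259 < 1 (blueshift), so the source is approaching.
λ'/λ₀ = √((1 − β)/(1 + β)) for an approaching source ⇒ β = (1 − r²)/(1 + r²) with r = λ'/λ₀.
β = (1 − 0.6821)/(1 + 0.6821) ≈ 0.189.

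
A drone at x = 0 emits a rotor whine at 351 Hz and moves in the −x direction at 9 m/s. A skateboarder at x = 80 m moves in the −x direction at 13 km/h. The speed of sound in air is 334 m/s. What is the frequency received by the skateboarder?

345 Hz

13 km/h = 3.611 m/s.
The observer lies on the +x side, so the source is heading away from the observer and the observer is heading toward the source.
With source receding and observer approaching, f' = f · (v + v_o)/(v + v_s).
f' = 351 × (334 + 3.611)/(334 + 9) = 351 × 337.61/343 ≈ 345 Hz.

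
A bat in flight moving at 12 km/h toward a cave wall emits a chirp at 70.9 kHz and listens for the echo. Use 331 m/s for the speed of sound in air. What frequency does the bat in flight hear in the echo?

12 km/h = 3.333 m/s.
The cave wall receives the sound from a moving source: f₁ = f₀ · v/(v − v_e) = 70.9 × 331/327.67 ≈ 71.6 kHz.
On the return leg the bat in flight is a moving observer: f₂ = f₁ · (v + v_e)/v = 71.6 × 334.33/331 ≈ 72.3 kHz.

72.3 kHz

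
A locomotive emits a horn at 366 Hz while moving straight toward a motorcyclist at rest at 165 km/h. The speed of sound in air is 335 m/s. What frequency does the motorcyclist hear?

165 km/h = 45.83 m/s.
Only the source moves, toward the listener, so f' = f · v/(v − v_s).
f' = 366 × 335/(335 − 45.83) = 366 × 335/289.2 ≈ 424 Hz.

424 Hz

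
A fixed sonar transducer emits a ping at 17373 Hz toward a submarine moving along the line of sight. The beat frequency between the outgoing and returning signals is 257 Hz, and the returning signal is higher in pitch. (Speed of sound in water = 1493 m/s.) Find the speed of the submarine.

Double Doppler shift off a moving reflector: f₂ = f₀ · (v + u)/(v − u) (u > 0 toward emitter).
Returning signal is higher, so f₂ = f₀ + Δf = 17373 + 257 = 17630 Hz.
Rearranging, u = v · (f₂ − f₀)/(f₂ + f₀) = 1493 × 257/35003 ≈ 11.0 m/s.
So the submarine is moving at 11.0 m/s toward the emitter.

11.0 m/s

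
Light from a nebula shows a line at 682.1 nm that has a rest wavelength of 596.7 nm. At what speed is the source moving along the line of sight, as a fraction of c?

0.133

λ'/λ₀ = 1.1431 > 1 (redshift), so the source is receding.
λ'/λ₀ = √((1 + β)/(1 − β)) for a receding source ⇒ β = (r² − 1)/(r² + 1) with r = λ'/λ₀.
β = (1.3067 − 1)/(1.3067 + 1) ≈ 0.133.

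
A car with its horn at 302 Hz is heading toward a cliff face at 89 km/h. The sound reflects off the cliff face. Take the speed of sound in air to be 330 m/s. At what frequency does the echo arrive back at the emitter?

89 km/h = 24.72 m/s.
The cliff face receives the sound from a moving source: f₁ = f₀ · v/(v − v_e) = 302 × 330/305.28 ≈ 326 Hz.
On the return leg the car is a moving observer: f₂ = f₁ · (v + v_e)/v = 326 × 354.72/330 ≈ 351 Hz.

351 Hz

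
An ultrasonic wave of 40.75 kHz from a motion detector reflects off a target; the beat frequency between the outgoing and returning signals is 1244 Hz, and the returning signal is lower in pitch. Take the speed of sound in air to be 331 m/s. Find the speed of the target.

5.1 m/s

Double Doppler shift off a moving reflector: f₂ = f₀ · (v + u)/(v − u) (u > 0 toward emitter).
Returning signal is lower, so f₂ = f₀ − Δf = 40750 − 1244 = 39506 Hz.
Rearranging, u = v · (f₂ − f₀)/(f₂ + f₀) = 331 × -1244/80256 ≈ -5.1 m/s.
So the target is moving at 5.1 m/s away from the emitter.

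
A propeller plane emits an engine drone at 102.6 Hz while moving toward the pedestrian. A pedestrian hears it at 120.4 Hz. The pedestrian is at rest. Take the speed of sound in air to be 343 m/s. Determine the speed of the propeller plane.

51 m/s

f' = f · v/(v − v_s) ⇒ v_s = v · |1 − f/f'|.
v_s = 343 × |1 − 102.6/120.4| = 343 × 0.1478 ≈ 51 m/s.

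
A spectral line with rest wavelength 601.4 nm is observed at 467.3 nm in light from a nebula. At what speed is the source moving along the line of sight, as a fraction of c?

λ'/λ₀ = 0.7770 < 1 (blueshift), so the source is approaching.
λ'/λ₀ = √((1 − β)/(1 + β)) for an approaching source ⇒ β = (1 − r²)/(1 + r²) with r = λ'/λ₀.
β = (1 − 0.6038)/(1 + 0.6038) ≈ 0.247.

0.247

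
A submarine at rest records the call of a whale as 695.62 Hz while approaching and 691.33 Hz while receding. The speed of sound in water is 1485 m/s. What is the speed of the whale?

f₁/f₂ = (v + v_s)/(v − v_s), so v_s = v · (f₁ − f₂)/(f₁ + f₂).
v_s = 1485 × (695.62 − 691.33)/(695.62 + 691.33) = 1485 × 4.29/1386.95 ≈ 4.6 m/s.

4.6 m/s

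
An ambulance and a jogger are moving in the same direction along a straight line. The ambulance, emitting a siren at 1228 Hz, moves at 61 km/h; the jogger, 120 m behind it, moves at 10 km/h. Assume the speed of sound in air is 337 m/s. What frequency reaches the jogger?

61 km/h = 16.94 m/s; 10 km/h = 2.778 m/s.
The jogger is behind, so the ambulance is moving away from it while the jogger is moving toward the ambulance.
Both move, so f' = f · (v + v_o)/(v + v_s).
f' = 1228 × (337 + 2.778)/(337 + 16.94) = 1228 × 339.78/353.94 ≈ 1179 Hz.

1179 Hz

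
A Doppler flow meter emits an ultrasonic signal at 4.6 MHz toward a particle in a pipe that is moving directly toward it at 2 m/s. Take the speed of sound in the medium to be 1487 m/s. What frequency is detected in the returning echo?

4.612 MHz

The particle in a pipe first receives the wave as a moving observer: f₁ = f₀ · (v + u)/v = 4.6 × (1487 + 2)/1487 ≈ 4.606 MHz.
The reflection then acts as a moving source: f₂ = f₁ · v/(v − u) ≈ 4.612 MHz.
Equivalently f₂ = f₀ · (v + u)/(v − u).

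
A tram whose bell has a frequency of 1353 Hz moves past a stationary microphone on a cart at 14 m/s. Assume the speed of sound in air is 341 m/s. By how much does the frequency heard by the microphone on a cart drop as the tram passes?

Approaching: f₁ = f · v/(v − v_s) = 1353 × 341/327 ≈ 1411 Hz.
Receding: f₂ = f · v/(v + v_s) = 1353 × 341/355 ≈ 1300 Hz.
Drop: f₁ − f₂ = 2f·v·v_s/(v² − v_s²) = 2 × 1353 × 341 × 14/(341² − 14²) ≈ 111 Hz.

111 Hz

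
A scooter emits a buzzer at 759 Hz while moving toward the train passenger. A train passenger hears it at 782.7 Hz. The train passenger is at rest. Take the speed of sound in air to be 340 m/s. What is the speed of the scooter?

10.3 m/s

f' = f · v/(v − v_s) ⇒ v_s = v · |1 − f/f'|.
v_s = 340 × |1 − 759/782.7| = 340 × 0.03028 ≈ 10.3 m/s.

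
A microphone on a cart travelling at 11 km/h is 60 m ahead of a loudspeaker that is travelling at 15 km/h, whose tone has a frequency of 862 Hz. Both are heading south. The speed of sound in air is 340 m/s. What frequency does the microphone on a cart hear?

15 km/h = 4.167 m/s; 11 km/h = 3.056 m/s.
The microphone on a cart is ahead, so the loudspeaker is moving toward it while the microphone on a cart is moving away from the loudspeaker.
With source approaching and observer receding, f' = f · (v − v_o)/(v − v_s).
f' = 862 × (340 − 3.056)/(340 − 4.167) = 862 × 336.94/335.83 ≈ 865 Hz.

865 Hz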